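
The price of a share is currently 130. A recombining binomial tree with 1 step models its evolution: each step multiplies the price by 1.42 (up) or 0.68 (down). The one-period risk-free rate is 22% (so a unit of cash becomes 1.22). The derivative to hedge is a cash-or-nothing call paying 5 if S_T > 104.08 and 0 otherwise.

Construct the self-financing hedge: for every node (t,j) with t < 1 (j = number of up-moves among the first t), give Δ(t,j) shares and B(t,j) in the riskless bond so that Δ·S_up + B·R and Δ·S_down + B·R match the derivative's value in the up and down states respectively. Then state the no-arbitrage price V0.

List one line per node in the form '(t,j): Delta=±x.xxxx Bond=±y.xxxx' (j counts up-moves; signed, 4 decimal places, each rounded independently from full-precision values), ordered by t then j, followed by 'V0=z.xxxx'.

(0,0): Delta=0.0520 Bond=-3.7661
V0=2.9907

Under the risk-neutral measure, an up-move has probability p* = (R−d)/(u−d) = 0.7297 and values discount at R = 1.22.
Terminal payoffs: V(1,0)=0.0000, V(1,1)=5.0000
(0,0): S=130.0000. Δ = (V_up−V_dn)/(S_up−S_dn) = (5.0000−0.0000)/(184.6000−88.4000) = 0.0520. V = [p*·5.0000 + (1−p*)·0.0000]/1.22 = 2.9907. B = V − Δ·S = -3.7661.
Root portfolio cost Δ·130+B reproduces V0=2.9907.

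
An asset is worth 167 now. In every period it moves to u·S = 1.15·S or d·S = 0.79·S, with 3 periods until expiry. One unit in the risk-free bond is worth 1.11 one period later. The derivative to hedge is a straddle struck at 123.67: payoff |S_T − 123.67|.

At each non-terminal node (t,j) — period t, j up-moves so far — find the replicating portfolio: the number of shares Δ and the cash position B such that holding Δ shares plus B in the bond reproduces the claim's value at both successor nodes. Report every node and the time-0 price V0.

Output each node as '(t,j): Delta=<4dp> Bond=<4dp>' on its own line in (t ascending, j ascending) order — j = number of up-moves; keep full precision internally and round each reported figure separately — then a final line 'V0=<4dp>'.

(0,0): Delta=0.9672 Bond=-84.6765
(1,0): Delta=0.7133 Bond=-60.4997
(1,1): Delta=0.9890 Bond=-98.1773
(2,0): Delta=-1.0000 Bond=111.4144
(2,1): Delta=0.8604 Bond=-89.4758
(2,2): Delta=1.0000 Bond=-111.4144
V0=76.8400

Under the risk-neutral measure, an up-move has probability p* = (R−d)/(u−d) = 0.8889 and values discount at R = 1.11.
At expiry t=3: V(3,0)=41.3325, V(3,1)=3.8116, V(3,2)=50.8074, V(3,3)=130.3161
(2,0): S=104.2247. Δ = (V_up−V_dn)/(S_up−S_dn) = (3.8116−41.3325)/(119.8584−82.3375) = -1.0000. V = [p*·3.8116 + (1−p*)·41.3325]/1.11 = 7.1897. B = V − Δ·S = 111.4144.
(2,1): S=151.7195. Δ = (V_up−V_dn)/(S_up−S_dn) = (50.8074−3.8116)/(174.4774−119.8584) = 0.8604. V = [p*·50.8074 + (1−p*)·3.8116]/1.11 = 41.0682. B = V − Δ·S = -89.4758.
(2,2): S=220.8575. Δ = (V_up−V_dn)/(S_up−S_dn) = (130.3161−50.8074)/(253.9861−174.4774) = 1.0000. V = [p*·130.3161 + (1−p*)·50.8074]/1.11 = 109.4431. B = V − Δ·S = -111.4144.
(1,0): S=131.9300. Δ = (V_up−V_dn)/(S_up−S_dn) = (41.0682−7.1897)/(151.7195−104.2247) = 0.7133. V = [p*·41.0682 + (1−p*)·7.1897]/1.11 = 33.6071. B = V − Δ·S = -60.4997.
(1,1): S=192.0500. Δ = (V_up−V_dn)/(S_up−S_dn) = (109.4431−41.0682)/(220.8575−151.7195) = 0.9890. V = [p*·109.4431 + (1−p*)·41.0682]/1.11 = 91.7530. B = V − Δ·S = -98.1773.
(0,0): S=167.0000. Δ = (V_up−V_dn)/(S_up−S_dn) = (91.7530−33.6071)/(192.0500−131.9300) = 0.9672. V = [p*·91.7530 + (1−p*)·33.6071]/1.11 = 76.8400. B = V − Δ·S = -84.6765.
Each (Δ,B) replicates both successor values, so the strategy is self-financing and V0 is arbitrage-free.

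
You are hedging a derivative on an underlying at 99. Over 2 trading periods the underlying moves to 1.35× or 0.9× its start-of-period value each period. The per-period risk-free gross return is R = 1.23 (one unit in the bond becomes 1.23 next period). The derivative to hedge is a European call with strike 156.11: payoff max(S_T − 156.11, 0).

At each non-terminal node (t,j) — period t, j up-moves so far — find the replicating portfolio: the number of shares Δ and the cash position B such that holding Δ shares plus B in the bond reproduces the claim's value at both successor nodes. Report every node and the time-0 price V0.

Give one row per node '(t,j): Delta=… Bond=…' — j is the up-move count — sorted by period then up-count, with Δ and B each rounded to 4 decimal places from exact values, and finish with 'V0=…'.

Under the risk-neutral measure, an up-move has probability p* = (R−d)/(u−d) = 0.7333 and values discount at R = 1.23.
Terminal payoffs: V(2,0)=0.0000, V(2,1)=0.0000, V(2,2)=24.3175
(1,0): S=89.1000. Δ = (V_up−V_dn)/(S_up−S_dn) = (0.0000−0.0000)/(120.2850−80.1900) = 0.0000. V = [p*·0.0000 + (1−p*)·0.0000]/1.23 = 0.0000. B = V − Δ·S = 0.0000.
(1,1): S=133.6500. Δ = (V_up−V_dn)/(S_up−S_dn) = (24.3175−0.0000)/(180.4275−120.2850) = 0.4043. V = [p*·24.3175 + (1−p*)·0.0000]/1.23 = 14.4982. B = V − Δ·S = -39.5407.
(0,0): S=99.0000. Δ = (V_up−V_dn)/(S_up−S_dn) = (14.4982−0.0000)/(133.6500−89.1000) = 0.3254. V = [p*·14.4982 + (1−p*)·0.0000]/1.23 = 8.6439. B = V − Δ·S = -23.5744.
Each (Δ,B) replicates both successor values, so the strategy is self-financing and V0 is arbitrage-free.

(0,0): Delta=0.3254 Bond=-23.5744
(1,0): Delta=0.0000 Bond=0.0000
(1,1): Delta=0.4043 Bond=-39.5407
V0=8.6439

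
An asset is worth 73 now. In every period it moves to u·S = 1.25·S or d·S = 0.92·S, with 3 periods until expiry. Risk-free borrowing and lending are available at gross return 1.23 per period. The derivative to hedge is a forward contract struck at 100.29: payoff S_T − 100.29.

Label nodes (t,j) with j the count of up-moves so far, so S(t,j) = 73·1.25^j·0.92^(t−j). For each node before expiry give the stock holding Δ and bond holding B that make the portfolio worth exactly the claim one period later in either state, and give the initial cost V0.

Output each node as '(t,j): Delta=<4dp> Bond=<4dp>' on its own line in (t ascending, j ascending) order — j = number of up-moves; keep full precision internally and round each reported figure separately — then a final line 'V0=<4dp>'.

Since d<R<u, set p* = (R−d)/(u−d) = 0.9394; price each node as the discounted p*-expectation of its children.
Terminal values V(3,·): V(3,0)=-43.4458, V(3,1)=-23.0560, V(3,2)=4.6475, V(3,3)=42.2881
(2,0): S=61.7872. Δ = (V_up−V_dn)/(S_up−S_dn) = (-23.0560−-43.4458)/(77.2340−56.8442) = 1.0000. V = [p*·-23.0560 + (1−p*)·-43.4458]/1.23 = -19.7494. B = V − Δ·S = -81.5366.
(2,1): S=83.9500. Δ = (V_up−V_dn)/(S_up−S_dn) = (4.6475−-23.0560)/(104.9375−77.2340) = 1.0000. V = [p*·4.6475 + (1−p*)·-23.0560]/1.23 = 2.4134. B = V − Δ·S = -81.5366.
(2,2): S=114.0625. Δ = (V_up−V_dn)/(S_up−S_dn) = (42.2881−4.6475)/(142.5781−104.9375) = 1.0000. V = [p*·42.2881 + (1−p*)·4.6475]/1.23 = 32.5259. B = V − Δ·S = -81.5366.
(1,0): S=67.1600. Δ = (V_up−V_dn)/(S_up−S_dn) = (2.4134−-19.7494)/(83.9500−61.7872) = 1.0000. V = [p*·2.4134 + (1−p*)·-19.7494]/1.23 = 0.8701. B = V − Δ·S = -66.2899.
(1,1): S=91.2500. Δ = (V_up−V_dn)/(S_up−S_dn) = (32.5259−2.4134)/(114.0625−83.9500) = 1.0000. V = [p*·32.5259 + (1−p*)·2.4134]/1.23 = 24.9601. B = V − Δ·S = -66.2899.
(0,0): S=73.0000. Δ = (V_up−V_dn)/(S_up−S_dn) = (24.9601−0.8701)/(91.2500−67.1600) = 1.0000. V = [p*·24.9601 + (1−p*)·0.8701]/1.23 = 19.1058. B = V − Δ·S = -53.8942.
Check: Δ(0,0)·S0 + B(0,0) = 19.1058 = V0.

(0,0): Delta=1.0000 Bond=-53.8942
(1,0): Delta=1.0000 Bond=-66.2899
(1,1): Delta=1.0000 Bond=-66.2899
(2,0): Delta=1.0000 Bond=-81.5366
(2,1): Delta=1.0000 Bond=-81.5366
(2,2): Delta=1.0000 Bond=-81.5366
V0=19.1058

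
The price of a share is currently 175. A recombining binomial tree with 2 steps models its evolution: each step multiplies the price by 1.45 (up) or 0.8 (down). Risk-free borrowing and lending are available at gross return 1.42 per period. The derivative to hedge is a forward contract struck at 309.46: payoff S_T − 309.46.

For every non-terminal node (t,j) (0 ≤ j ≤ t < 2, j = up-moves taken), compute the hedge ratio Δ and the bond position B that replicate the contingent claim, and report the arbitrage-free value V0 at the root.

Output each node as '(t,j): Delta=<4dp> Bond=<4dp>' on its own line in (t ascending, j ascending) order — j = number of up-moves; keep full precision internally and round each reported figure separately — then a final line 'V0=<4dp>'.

(0,0): Delta=1.0000 Bond=-153.4715
(1,0): Delta=1.0000 Bond=-217.9296
(1,1): Delta=1.0000 Bond=-217.9296
V0=21.5285

Since d<R<u, set p* = (R−d)/(u−d) = 0.9538; price each node as the discounted p*-expectation of its children.
Terminal payoffs: V(2,0)=-197.4600, V(2,1)=-106.4600, V(2,2)=58.4775
(1,0): S=140.0000. Δ = (V_up−V_dn)/(S_up−S_dn) = (-106.4600−-197.4600)/(203.0000−112.0000) = 1.0000. V = [p*·-106.4600 + (1−p*)·-197.4600]/1.42 = -77.9296. B = V − Δ·S = -217.9296.
(1,1): S=253.7500. Δ = (V_up−V_dn)/(S_up−S_dn) = (58.4775−-106.4600)/(367.9375−203.0000) = 1.0000. V = [p*·58.4775 + (1−p*)·-106.4600]/1.42 = 35.8204. B = V − Δ·S = -217.9296.
(0,0): S=175.0000. Δ = (V_up−V_dn)/(S_up−S_dn) = (35.8204−-77.9296)/(253.7500−140.0000) = 1.0000. V = [p*·35.8204 + (1−p*)·-77.9296]/1.42 = 21.5285. B = V − Δ·S = -153.4715.
Root portfolio cost Δ·175+B reproduces V0=21.5285.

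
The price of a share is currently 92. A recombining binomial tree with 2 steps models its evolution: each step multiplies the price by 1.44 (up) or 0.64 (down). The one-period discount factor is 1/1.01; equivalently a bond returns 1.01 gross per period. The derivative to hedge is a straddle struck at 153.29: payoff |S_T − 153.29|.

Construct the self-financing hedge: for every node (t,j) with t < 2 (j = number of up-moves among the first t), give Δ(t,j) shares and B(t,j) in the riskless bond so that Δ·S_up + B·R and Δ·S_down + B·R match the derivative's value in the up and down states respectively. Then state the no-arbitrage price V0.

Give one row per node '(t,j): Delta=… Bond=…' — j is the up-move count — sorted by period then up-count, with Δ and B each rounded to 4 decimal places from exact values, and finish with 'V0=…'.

Risk-neutral probability p* = (R−d)/(u−d) = (1.01−0.64)/(1.44−0.64) = 0.4625.
Terminal values V(2,·): V(2,0)=115.6068, V(2,1)=68.5028, V(2,2)=37.4812
Node (1,0) S=58.8800: V=(p*·68.5028+(1−p*)·115.6068)/1.01=92.8923; Δ=(68.5028−115.6068)/(84.7872−37.6832)=-1.0000; B=V−Δ·S=151.7723
Node (1,1) S=132.4800: V=(p*·37.4812+(1−p*)·68.5028)/1.01=53.6191; Δ=(37.4812−68.5028)/(190.7712−84.7872)=-0.2927; B=V−Δ·S=92.3961
Node (0,0) S=92.0000: V=(p*·53.6191+(1−p*)·92.8923)/1.01=73.9886; Δ=(53.6191−92.8923)/(132.4800−58.8800)=-0.5336; B=V−Δ·S=123.0800
Each (Δ,B) replicates both successor values, so the strategy is self-financing and V0 is arbitrage-free.

(0,0): Delta=-0.5336 Bond=123.0800
(1,0): Delta=-1.0000 Bond=151.7723
(1,1): Delta=-0.2927 Bond=92.3961
V0=73.9886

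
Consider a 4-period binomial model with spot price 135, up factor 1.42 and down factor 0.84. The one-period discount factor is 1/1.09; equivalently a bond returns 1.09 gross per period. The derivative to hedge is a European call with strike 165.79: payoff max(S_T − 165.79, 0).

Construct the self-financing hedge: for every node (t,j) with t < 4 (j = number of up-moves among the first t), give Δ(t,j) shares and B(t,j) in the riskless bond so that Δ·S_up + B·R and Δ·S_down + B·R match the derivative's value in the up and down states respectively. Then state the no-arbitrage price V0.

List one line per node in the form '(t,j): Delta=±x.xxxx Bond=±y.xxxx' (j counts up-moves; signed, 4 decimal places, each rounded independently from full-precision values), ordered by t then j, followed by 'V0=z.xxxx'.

The replicating-portfolio and risk-neutral prices coincide; use p* = (1.09−0.84)/(1.42−0.84) = 0.4310 for the latter.
Payoff layer (t=4): V(4,0)=0.0000, V(4,1)=0.0000, V(4,2)=26.2842, V(4,3)=158.9069, V(4,4)=383.1023
  t=3,j=0: stock 80.0150 → up 113.6214 (V=0.0000), down 67.2126 (V=0.0000). Price 0.0000; hedge Δ=0.0000, bond B=0.0000.
  t=3,j=1: stock 135.2635 → up 192.0742 (V=26.2842), down 113.6214 (V=0.0000). Price 10.3939; hedge Δ=0.3350, bond B=-34.9236.
  t=3,j=2: stock 228.6598 → up 324.6969 (V=158.9069), down 192.0742 (V=26.2842). Price 76.5588; hedge Δ=1.0000, bond B=-152.1009.
  t=3,j=3: stock 386.5439 → up 548.8923 (V=383.1023), down 324.6969 (V=158.9069). Price 234.4430; hedge Δ=1.0000, bond B=-152.1009.
  t=2,j=0: stock 95.2560 → up 135.2635 (V=10.3939), down 80.0150 (V=0.0000). Price 4.1102; hedge Δ=0.1881, bond B=-13.8104.
  t=2,j=1: stock 161.0280 → up 228.6598 (V=76.5588), down 135.2635 (V=10.3939). Price 35.7003; hedge Δ=0.7084, bond B=-78.3771.
  t=2,j=2: stock 272.2140 → up 386.5439 (V=234.4430), down 228.6598 (V=76.5588). Price 132.6719; hedge Δ=1.0000, bond B=-139.5421.
  t=1,j=0: stock 113.4000 → up 161.0280 (V=35.7003), down 95.2560 (V=4.1102). Price 16.2630; hedge Δ=0.4803, bond B=-38.2026.
  t=1,j=1: stock 191.7000 → up 272.2140 (V=132.6719), down 161.0280 (V=35.7003). Price 71.0994; hedge Δ=0.8722, bond B=-96.0930.
  t=0,j=0: stock 135.0000 → up 191.7000 (V=71.0994), down 113.4000 (V=16.2630). Price 36.6049; hedge Δ=0.7003, bond B=-57.9407.
Self-financing check: at every node Δ·S+B equals the discounted successor values.

(0,0): Delta=0.7003 Bond=-57.9407
(1,0): Delta=0.4803 Bond=-38.2026
(1,1): Delta=0.8722 Bond=-96.0930
(2,0): Delta=0.1881 Bond=-13.8104
(2,1): Delta=0.7084 Bond=-78.3771
(2,2): Delta=1.0000 Bond=-139.5421
(3,0): Delta=0.0000 Bond=0.0000
(3,1): Delta=0.3350 Bond=-34.9236
(3,2): Delta=1.0000 Bond=-152.1009
(3,3): Delta=1.0000 Bond=-152.1009
V0=36.6049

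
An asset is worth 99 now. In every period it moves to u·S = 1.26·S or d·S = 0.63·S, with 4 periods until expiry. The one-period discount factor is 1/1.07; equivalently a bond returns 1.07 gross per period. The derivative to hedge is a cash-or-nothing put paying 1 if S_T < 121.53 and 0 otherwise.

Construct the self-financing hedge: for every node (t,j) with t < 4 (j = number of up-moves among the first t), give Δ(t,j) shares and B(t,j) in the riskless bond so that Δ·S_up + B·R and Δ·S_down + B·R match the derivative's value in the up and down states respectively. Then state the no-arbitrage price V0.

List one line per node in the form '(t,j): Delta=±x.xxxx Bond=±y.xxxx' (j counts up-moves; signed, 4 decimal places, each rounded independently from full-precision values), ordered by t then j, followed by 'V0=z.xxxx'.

The replicating-portfolio and risk-neutral prices coincide; use p* = (1.07−0.63)/(1.26−0.63) = 0.6984 for the latter.
Payoff layer (t=4): V(4,0)=1.0000, V(4,1)=1.0000, V(4,2)=1.0000, V(4,3)=0.0000, V(4,4)=0.0000
(3,0): S=24.7547. Δ = (V_up−V_dn)/(S_up−S_dn) = (1.0000−1.0000)/(31.1909−15.5954) = 0.0000. V = [p*·1.0000 + (1−p*)·1.0000]/1.07 = 0.9346. B = V − Δ·S = 0.9346.
(3,1): S=49.5093. Δ = (V_up−V_dn)/(S_up−S_dn) = (1.0000−1.0000)/(62.3817−31.1909) = 0.0000. V = [p*·1.0000 + (1−p*)·1.0000]/1.07 = 0.9346. B = V − Δ·S = 0.9346.
(3,2): S=99.0186. Δ = (V_up−V_dn)/(S_up−S_dn) = (0.0000−1.0000)/(124.7635−62.3817) = -0.0160. V = [p*·0.0000 + (1−p*)·1.0000]/1.07 = 0.2819. B = V − Δ·S = 1.8692.
(3,3): S=198.0372. Δ = (V_up−V_dn)/(S_up−S_dn) = (0.0000−0.0000)/(249.5269−124.7635) = 0.0000. V = [p*·0.0000 + (1−p*)·0.0000]/1.07 = 0.0000. B = V − Δ·S = 0.0000.
(2,0): S=39.2931. Δ = (V_up−V_dn)/(S_up−S_dn) = (0.9346−0.9346)/(49.5093−24.7547) = 0.0000. V = [p*·0.9346 + (1−p*)·0.9346]/1.07 = 0.8734. B = V − Δ·S = 0.8734.
(2,1): S=78.5862. Δ = (V_up−V_dn)/(S_up−S_dn) = (0.2819−0.9346)/(99.0186−49.5093) = -0.0132. V = [p*·0.2819 + (1−p*)·0.9346]/1.07 = 0.4474. B = V − Δ·S = 1.4835.
(2,2): S=157.1724. Δ = (V_up−V_dn)/(S_up−S_dn) = (0.0000−0.2819)/(198.0372−99.0186) = -0.0028. V = [p*·0.0000 + (1−p*)·0.2819]/1.07 = 0.0794. B = V − Δ·S = 0.5268.
(1,0): S=62.3700. Δ = (V_up−V_dn)/(S_up−S_dn) = (0.4474−0.8734)/(78.5862−39.2931) = -0.0108. V = [p*·0.4474 + (1−p*)·0.8734]/1.07 = 0.5382. B = V − Δ·S = 1.2145.
(1,1): S=124.7400. Δ = (V_up−V_dn)/(S_up−S_dn) = (0.0794−0.4474)/(157.1724−78.5862) = -0.0047. V = [p*·0.0794 + (1−p*)·0.4474]/1.07 = 0.1780. B = V − Δ·S = 0.7620.
(0,0): S=99.0000. Δ = (V_up−V_dn)/(S_up−S_dn) = (0.1780−0.5382)/(124.7400−62.3700) = -0.0058. V = [p*·0.1780 + (1−p*)·0.5382]/1.07 = 0.2679. B = V − Δ·S = 0.8397.
The time-0 hedge costs 0.2679, which is the no-arbitrage price.

(0,0): Delta=-0.0058 Bond=0.8397
(1,0): Delta=-0.0108 Bond=1.2145
(1,1): Delta=-0.0047 Bond=0.7620
(2,0): Delta=0.0000 Bond=0.8734
(2,1): Delta=-0.0132 Bond=1.4835
(2,2): Delta=-0.0028 Bond=0.5268
(3,0): Delta=0.0000 Bond=0.9346
(3,1): Delta=0.0000 Bond=0.9346
(3,2): Delta=-0.0160 Bond=1.8692
(3,3): Delta=0.0000 Bond=0.0000
V0=0.2679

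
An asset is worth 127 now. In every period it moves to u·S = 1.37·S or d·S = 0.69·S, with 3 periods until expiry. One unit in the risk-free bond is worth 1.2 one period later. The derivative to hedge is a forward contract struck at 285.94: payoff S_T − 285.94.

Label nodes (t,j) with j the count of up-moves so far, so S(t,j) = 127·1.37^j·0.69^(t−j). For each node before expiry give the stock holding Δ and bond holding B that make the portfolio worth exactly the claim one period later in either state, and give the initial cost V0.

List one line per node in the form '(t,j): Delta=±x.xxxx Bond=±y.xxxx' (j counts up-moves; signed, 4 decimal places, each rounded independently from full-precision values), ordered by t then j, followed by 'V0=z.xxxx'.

(0,0): Delta=1.0000 Bond=-165.4745
(1,0): Delta=1.0000 Bond=-198.5694
(1,1): Delta=1.0000 Bond=-198.5694
(2,0): Delta=1.0000 Bond=-238.2833
(2,1): Delta=1.0000 Bond=-238.2833
(2,2): Delta=1.0000 Bond=-238.2833
V0=-38.4745

No-arbitrage ⇒ martingale measure with p* = (R−d)/(u−d) = 0.7500.
At expiry t=3: V(3,0)=-244.2194, V(3,1)=-203.1034, V(3,2)=-121.4673, V(3,3)=40.6218
  t=2,j=0: stock 60.4647 → up 82.8366 (V=-203.1034), down 41.7206 (V=-244.2194). Price -177.8186; hedge Δ=1.0000, bond B=-238.2833.
  t=2,j=1: stock 120.0531 → up 164.4727 (V=-121.4673), down 82.8366 (V=-203.1034). Price -118.2302; hedge Δ=1.0000, bond B=-238.2833.
  t=2,j=2: stock 238.3663 → up 326.5618 (V=40.6218), down 164.4727 (V=-121.4673). Price 0.0830; hedge Δ=1.0000, bond B=-238.2833.
  t=1,j=0: stock 87.6300 → up 120.0531 (V=-118.2302), down 60.4647 (V=-177.8186). Price -110.9394; hedge Δ=1.0000, bond B=-198.5694.
  t=1,j=1: stock 173.9900 → up 238.3663 (V=0.0830), down 120.0531 (V=-118.2302). Price -24.5794; hedge Δ=1.0000, bond B=-198.5694.
  t=0,j=0: stock 127.0000 → up 173.9900 (V=-24.5794), down 87.6300 (V=-110.9394). Price -38.4745; hedge Δ=1.0000, bond B=-165.4745.
Root portfolio cost Δ·127+B reproduces V0=-38.4745.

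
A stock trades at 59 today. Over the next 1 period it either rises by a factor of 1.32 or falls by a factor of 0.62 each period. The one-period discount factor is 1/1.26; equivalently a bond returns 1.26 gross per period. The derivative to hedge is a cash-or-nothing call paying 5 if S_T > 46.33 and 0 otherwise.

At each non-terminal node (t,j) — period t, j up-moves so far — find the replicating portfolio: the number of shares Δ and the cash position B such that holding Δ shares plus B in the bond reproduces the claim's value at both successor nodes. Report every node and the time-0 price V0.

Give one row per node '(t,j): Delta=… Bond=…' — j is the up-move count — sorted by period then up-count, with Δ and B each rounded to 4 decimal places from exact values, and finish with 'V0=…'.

(0,0): Delta=0.1211 Bond=-3.5147
V0=3.6281

Under the risk-neutral measure, an up-move has probability p* = (R−d)/(u−d) = 0.9143 and values discount at R = 1.26.
Terminal payoffs: V(1,0)=0.0000, V(1,1)=5.0000
  t=0,j=0: stock 59.0000 → up 77.8800 (V=5.0000), down 36.5800 (V=0.0000). Price 3.6281; hedge Δ=0.1211, bond B=-3.5147.
Root portfolio cost Δ·59+B reproduces V0=3.6281.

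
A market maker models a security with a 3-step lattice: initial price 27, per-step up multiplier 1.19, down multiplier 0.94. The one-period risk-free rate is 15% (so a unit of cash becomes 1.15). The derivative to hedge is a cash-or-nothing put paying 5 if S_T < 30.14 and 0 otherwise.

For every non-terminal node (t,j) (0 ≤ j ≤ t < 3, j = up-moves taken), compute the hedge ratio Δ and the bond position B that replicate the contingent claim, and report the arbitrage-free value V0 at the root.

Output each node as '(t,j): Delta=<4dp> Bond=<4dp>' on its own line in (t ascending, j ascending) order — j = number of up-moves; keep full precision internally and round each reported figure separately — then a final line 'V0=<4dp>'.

(0,0): Delta=-0.1506 Bond=4.2906
(1,0): Delta=-0.5756 Bond=15.7217
(1,1): Delta=-0.0866 Bond=2.8794
(2,0): Delta=0.0000 Bond=4.3478
(2,1): Delta=-0.6622 Bond=20.6957
(2,2): Delta=0.0000 Bond=0.0000
V0=0.2256

Since d<R<u, set p* = (R−d)/(u−d) = 0.8400; price each node as the discounted p*-expectation of its children.
Terminal payoffs: V(3,0)=5.0000, V(3,1)=5.0000, V(3,2)=0.0000, V(3,3)=0.0000
  t=2,j=0: stock 23.8572 → up 28.3901 (V=5.0000), down 22.4258 (V=5.0000). Price 4.3478; hedge Δ=0.0000, bond B=4.3478.
  t=2,j=1: stock 30.2022 → up 35.9406 (V=0.0000), down 28.3901 (V=5.0000). Price 0.6957; hedge Δ=-0.6622, bond B=20.6957.
  t=2,j=2: stock 38.2347 → up 45.4993 (V=0.0000), down 35.9406 (V=0.0000). Price 0.0000; hedge Δ=0.0000, bond B=0.0000.
  t=1,j=0: stock 25.3800 → up 30.2022 (V=0.6957), down 23.8572 (V=4.3478). Price 1.1130; hedge Δ=-0.5756, bond B=15.7217.
  t=1,j=1: stock 32.1300 → up 38.2347 (V=0.0000), down 30.2022 (V=0.6957). Price 0.0968; hedge Δ=-0.0866, bond B=2.8794.
  t=0,j=0: stock 27.0000 → up 32.1300 (V=0.0968), down 25.3800 (V=1.1130). Price 0.2256; hedge Δ=-0.1506, bond B=4.2906.
Self-financing check: at every node Δ·S+B equals the discounted successor values.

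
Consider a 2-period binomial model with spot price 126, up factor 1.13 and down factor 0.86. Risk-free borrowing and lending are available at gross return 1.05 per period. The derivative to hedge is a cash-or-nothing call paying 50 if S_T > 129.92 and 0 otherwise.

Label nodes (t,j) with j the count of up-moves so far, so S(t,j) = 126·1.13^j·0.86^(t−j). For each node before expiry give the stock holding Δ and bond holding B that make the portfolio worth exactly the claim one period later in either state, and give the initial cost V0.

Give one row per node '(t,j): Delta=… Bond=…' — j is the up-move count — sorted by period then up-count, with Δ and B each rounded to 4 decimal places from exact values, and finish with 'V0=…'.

(0,0): Delta=0.9850 Bond=-101.6520
(1,0): Delta=0.0000 Bond=0.0000
(1,1): Delta=1.3006 Bond=-151.6755
V0=22.4580

No-arbitrage ⇒ martingale measure with p* = (R−d)/(u−d) = 0.7037.
Terminal values V(2,·): V(2,0)=0.0000, V(2,1)=0.0000, V(2,2)=50.0000
  t=1,j=0: stock 108.3600 → up 122.4468 (V=0.0000), down 93.1896 (V=0.0000). Price 0.0000; hedge Δ=0.0000, bond B=0.0000.
  t=1,j=1: stock 142.3800 → up 160.8894 (V=50.0000), down 122.4468 (V=0.0000). Price 33.5097; hedge Δ=1.3006, bond B=-151.6755.
  t=0,j=0: stock 126.0000 → up 142.3800 (V=33.5097), down 108.3600 (V=0.0000). Price 22.4580; hedge Δ=0.9850, bond B=-101.6520.
Check: Δ(0,0)·S0 + B(0,0) = 22.4580 = V0.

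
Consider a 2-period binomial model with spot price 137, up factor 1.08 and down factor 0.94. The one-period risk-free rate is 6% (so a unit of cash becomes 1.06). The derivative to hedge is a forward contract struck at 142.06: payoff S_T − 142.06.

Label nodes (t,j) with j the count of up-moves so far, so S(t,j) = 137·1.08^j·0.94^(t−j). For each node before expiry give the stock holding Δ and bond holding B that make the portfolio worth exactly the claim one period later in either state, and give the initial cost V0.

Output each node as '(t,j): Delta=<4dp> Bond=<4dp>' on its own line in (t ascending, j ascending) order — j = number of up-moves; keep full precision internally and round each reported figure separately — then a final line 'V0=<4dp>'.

(0,0): Delta=1.0000 Bond=-126.4329
(1,0): Delta=1.0000 Bond=-134.0189
(1,1): Delta=1.0000 Bond=-134.0189
V0=10.5671

Risk-neutral probability p* = (R−d)/(u−d) = (1.06−0.94)/(1.08−0.94) = 0.8571.
Payoff layer (t=2): V(2,0)=-21.0068, V(2,1)=-2.9776, V(2,2)=17.7368
Node (1,0) S=128.7800: V=(p*·-2.9776+(1−p*)·-21.0068)/1.06=-5.2389; Δ=(-2.9776−-21.0068)/(139.0824−121.0532)=1.0000; B=V−Δ·S=-134.0189
Node (1,1) S=147.9600: V=(p*·17.7368+(1−p*)·-2.9776)/1.06=13.9411; Δ=(17.7368−-2.9776)/(159.7968−139.0824)=1.0000; B=V−Δ·S=-134.0189
Node (0,0) S=137.0000: V=(p*·13.9411+(1−p*)·-5.2389)/1.06=10.5671; Δ=(13.9411−-5.2389)/(147.9600−128.7800)=1.0000; B=V−Δ·S=-126.4329
Root portfolio cost Δ·137+B reproduces V0=10.5671.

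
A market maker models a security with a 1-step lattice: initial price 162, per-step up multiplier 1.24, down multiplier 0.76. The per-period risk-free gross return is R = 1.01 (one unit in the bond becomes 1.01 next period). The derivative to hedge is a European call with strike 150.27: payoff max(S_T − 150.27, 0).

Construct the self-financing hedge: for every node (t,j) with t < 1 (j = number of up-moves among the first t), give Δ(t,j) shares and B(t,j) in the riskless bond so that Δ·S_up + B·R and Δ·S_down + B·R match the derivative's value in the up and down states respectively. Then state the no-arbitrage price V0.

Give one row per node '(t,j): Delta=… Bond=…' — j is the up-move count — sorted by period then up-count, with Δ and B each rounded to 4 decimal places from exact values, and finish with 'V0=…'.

Since d<R<u, set p* = (R−d)/(u−d) = 0.5208; price each node as the discounted p*-expectation of its children.
Terminal payoffs: V(1,0)=0.0000, V(1,1)=50.6100
(0,0): S=162.0000. Δ = (V_up−V_dn)/(S_up−S_dn) = (50.6100−0.0000)/(200.8800−123.1200) = 0.6508. V = [p*·50.6100 + (1−p*)·0.0000]/1.01 = 26.0984. B = V − Δ·S = -79.3391.
Self-financing check: at every node Δ·S+B equals the discounted successor values.

(0,0): Delta=0.6508 Bond=-79.3391
V0=26.0984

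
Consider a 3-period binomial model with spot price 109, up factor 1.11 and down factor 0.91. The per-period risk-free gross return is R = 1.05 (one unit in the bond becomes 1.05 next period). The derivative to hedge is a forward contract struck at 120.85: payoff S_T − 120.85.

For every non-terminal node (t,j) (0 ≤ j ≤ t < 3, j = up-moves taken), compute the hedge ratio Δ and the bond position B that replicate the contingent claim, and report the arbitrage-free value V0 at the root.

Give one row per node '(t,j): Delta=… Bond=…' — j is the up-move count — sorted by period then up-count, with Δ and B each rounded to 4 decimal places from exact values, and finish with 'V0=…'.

(0,0): Delta=1.0000 Bond=-104.3948
(1,0): Delta=1.0000 Bond=-109.6145
(1,1): Delta=1.0000 Bond=-109.6145
(2,0): Delta=1.0000 Bond=-115.0952
(2,1): Delta=1.0000 Bond=-115.0952
(2,2): Delta=1.0000 Bond=-115.0952
V0=4.6052

Under the risk-neutral measure, an up-move has probability p* = (R−d)/(u−d) = 0.7000 and values discount at R = 1.05.
Payoff layer (t=3): V(3,0)=-38.7108, V(3,1)=-20.6582, V(3,2)=1.3620, V(3,3)=28.2218
(2,0): S=90.2629. Δ = (V_up−V_dn)/(S_up−S_dn) = (-20.6582−-38.7108)/(100.1918−82.1392) = 1.0000. V = [p*·-20.6582 + (1−p*)·-38.7108]/1.05 = -24.8323. B = V − Δ·S = -115.0952.
(2,1): S=110.1009. Δ = (V_up−V_dn)/(S_up−S_dn) = (1.3620−-20.6582)/(122.2120−100.1918) = 1.0000. V = [p*·1.3620 + (1−p*)·-20.6582]/1.05 = -4.9943. B = V − Δ·S = -115.0952.
(2,2): S=134.2989. Δ = (V_up−V_dn)/(S_up−S_dn) = (28.2218−1.3620)/(149.0718−122.2120) = 1.0000. V = [p*·28.2218 + (1−p*)·1.3620]/1.05 = 19.2037. B = V − Δ·S = -115.0952.
(1,0): S=99.1900. Δ = (V_up−V_dn)/(S_up−S_dn) = (-4.9943−-24.8323)/(110.1009−90.2629) = 1.0000. V = [p*·-4.9943 + (1−p*)·-24.8323]/1.05 = -10.4245. B = V − Δ·S = -109.6145.
(1,1): S=120.9900. Δ = (V_up−V_dn)/(S_up−S_dn) = (19.2037−-4.9943)/(134.2989−110.1009) = 1.0000. V = [p*·19.2037 + (1−p*)·-4.9943]/1.05 = 11.3755. B = V − Δ·S = -109.6145.
(0,0): S=109.0000. Δ = (V_up−V_dn)/(S_up−S_dn) = (11.3755−-10.4245)/(120.9900−99.1900) = 1.0000. V = [p*·11.3755 + (1−p*)·-10.4245]/1.05 = 4.6052. B = V − Δ·S = -104.3948.
Self-financing check: at every node Δ·S+B equals the discounted successor values.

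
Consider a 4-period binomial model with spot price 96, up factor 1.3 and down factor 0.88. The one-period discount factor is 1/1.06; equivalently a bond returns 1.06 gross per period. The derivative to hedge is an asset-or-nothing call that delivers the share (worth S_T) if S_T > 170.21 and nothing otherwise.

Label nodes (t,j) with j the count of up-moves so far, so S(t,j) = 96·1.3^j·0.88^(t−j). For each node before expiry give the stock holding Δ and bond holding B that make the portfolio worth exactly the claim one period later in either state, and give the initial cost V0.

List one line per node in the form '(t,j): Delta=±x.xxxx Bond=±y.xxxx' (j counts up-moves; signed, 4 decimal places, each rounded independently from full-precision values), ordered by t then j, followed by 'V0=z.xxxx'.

Since d<R<u, set p* = (R−d)/(u−d) = 0.4286; price each node as the discounted p*-expectation of its children.
Terminal payoffs: V(4,0)=0.0000, V(4,1)=0.0000, V(4,2)=0.0000, V(4,3)=185.6026, V(4,4)=274.1856
Node (3,0) S=65.4213: V=(p*·0.0000+(1−p*)·0.0000)/1.06=0.0000; Δ=(0.0000−0.0000)/(85.0477−57.5708)=0.0000; B=V−Δ·S=0.0000
Node (3,1) S=96.6451: V=(p*·0.0000+(1−p*)·0.0000)/1.06=0.0000; Δ=(0.0000−0.0000)/(125.6387−85.0477)=0.0000; B=V−Δ·S=0.0000
Node (3,2) S=142.7712: V=(p*·185.6026+(1−p*)·0.0000)/1.06=75.0415; Δ=(185.6026−0.0000)/(185.6026−125.6387)=3.0952; B=V−Δ·S=-366.8694
Node (3,3) S=210.9120: V=(p*·274.1856+(1−p*)·185.6026)/1.06=210.9120; Δ=(274.1856−185.6026)/(274.1856−185.6026)=1.0000; B=V−Δ·S=0.0000
Node (2,0) S=74.3424: V=(p*·0.0000+(1−p*)·0.0000)/1.06=0.0000; Δ=(0.0000−0.0000)/(96.6451−65.4213)=0.0000; B=V−Δ·S=0.0000
Node (2,1) S=109.8240: V=(p*·75.0415+(1−p*)·0.0000)/1.06=30.3402; Δ=(75.0415−0.0000)/(142.7712−96.6451)=1.6269; B=V−Δ·S=-148.3299
Node (2,2) S=162.2400: V=(p*·210.9120+(1−p*)·75.0415)/1.06=125.7280; Δ=(210.9120−75.0415)/(210.9120−142.7712)=1.9940; B=V−Δ·S=-197.7733
Node (1,0) S=84.4800: V=(p*·30.3402+(1−p*)·0.0000)/1.06=12.2669; Δ=(30.3402−0.0000)/(109.8240−74.3424)=0.8551; B=V−Δ·S=-59.9717
Node (1,1) S=124.8000: V=(p*·125.7280+(1−p*)·30.3402)/1.06=67.1893; Δ=(125.7280−30.3402)/(162.2400−109.8240)=1.8198; B=V−Δ·S=-159.9245
Node (0,0) S=96.0000: V=(p*·67.1893+(1−p*)·12.2669)/1.06=33.7784; Δ=(67.1893−12.2669)/(124.8000−84.4800)=1.3622; B=V−Δ·S=-96.9892
Each (Δ,B) replicates both successor values, so the strategy is self-financing and V0 is arbitrage-free.

(0,0): Delta=1.3622 Bond=-96.9892
(1,0): Delta=0.8551 Bond=-59.9717
(1,1): Delta=1.8198 Bond=-159.9245
(2,0): Delta=0.0000 Bond=0.0000
(2,1): Delta=1.6269 Bond=-148.3299
(2,2): Delta=1.9940 Bond=-197.7733
(3,0): Delta=0.0000 Bond=0.0000
(3,1): Delta=0.0000 Bond=0.0000
(3,2): Delta=3.0952 Bond=-366.8694
(3,3): Delta=1.0000 Bond=0.0000
V0=33.7784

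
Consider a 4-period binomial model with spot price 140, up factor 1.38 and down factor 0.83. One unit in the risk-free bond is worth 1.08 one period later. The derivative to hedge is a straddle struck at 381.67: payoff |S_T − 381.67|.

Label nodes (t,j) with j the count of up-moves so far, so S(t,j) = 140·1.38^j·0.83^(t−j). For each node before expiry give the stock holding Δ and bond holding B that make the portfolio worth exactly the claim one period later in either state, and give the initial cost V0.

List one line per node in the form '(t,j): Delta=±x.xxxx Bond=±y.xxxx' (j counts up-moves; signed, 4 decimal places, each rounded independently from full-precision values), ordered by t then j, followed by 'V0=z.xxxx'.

Risk-neutral probability p* = (R−d)/(u−d) = (1.08−0.83)/(1.38−0.83) = 0.4545.
At expiry t=4: V(4,0)=315.2284, V(4,1)=271.2008, V(4,2)=197.9982, V(4,3)=76.2880, V(4,4)=126.0735
  t=3,j=0: stock 80.0502 → up 110.4692 (V=271.2008), down 66.4416 (V=315.2284). Price 273.3480; hedge Δ=-1.0000, bond B=353.3981.
  t=3,j=1: stock 133.0955 → up 183.6718 (V=197.9982), down 110.4692 (V=271.2008). Price 220.3027; hedge Δ=-1.0000, bond B=353.3981.
  t=3,j=2: stock 221.2913 → up 305.3820 (V=76.2880), down 183.6718 (V=197.9982). Price 132.1069; hedge Δ=-1.0000, bond B=353.3981.
  t=3,j=3: stock 367.9301 → up 507.7435 (V=126.0735), down 305.3820 (V=76.2880). Price 91.5906; hedge Δ=0.2460, bond B=1.0715.
  t=2,j=0: stock 96.4460 → up 133.0955 (V=220.3027), down 80.0502 (V=273.3480). Price 230.7745; hedge Δ=-1.0000, bond B=327.2205.
  t=2,j=1: stock 160.3560 → up 221.2913 (V=132.1069), down 133.0955 (V=220.3027). Price 166.8645; hedge Δ=-1.0000, bond B=327.2205.
  t=2,j=2: stock 266.6160 → up 367.9301 (V=91.5906), down 221.2913 (V=132.1069). Price 105.2689; hedge Δ=-0.2763, bond B=178.9349.
  t=1,j=0: stock 116.2000 → up 160.3560 (V=166.8645), down 96.4460 (V=230.7745). Price 186.7820; hedge Δ=-1.0000, bond B=302.9820.
  t=1,j=1: stock 193.2000 → up 266.6160 (V=105.2689), down 160.3560 (V=166.8645). Price 128.5801; hedge Δ=-0.5797, bond B=240.5722.
  t=0,j=0: stock 140.0000 → up 193.2000 (V=128.5801), down 116.2000 (V=186.7820). Price 148.4505; hedge Δ=-0.7559, bond B=254.2721.
The time-0 hedge costs 148.4505, which is the no-arbitrage price.

(0,0): Delta=-0.7559 Bond=254.2721
(1,0): Delta=-1.0000 Bond=302.9820
(1,1): Delta=-0.5797 Bond=240.5722
(2,0): Delta=-1.0000 Bond=327.2205
(2,1): Delta=-1.0000 Bond=327.2205
(2,2): Delta=-0.2763 Bond=178.9349
(3,0): Delta=-1.0000 Bond=353.3981
(3,1): Delta=-1.0000 Bond=353.3981
(3,2): Delta=-1.0000 Bond=353.3981
(3,3): Delta=0.2460 Bond=1.0715
V0=148.4505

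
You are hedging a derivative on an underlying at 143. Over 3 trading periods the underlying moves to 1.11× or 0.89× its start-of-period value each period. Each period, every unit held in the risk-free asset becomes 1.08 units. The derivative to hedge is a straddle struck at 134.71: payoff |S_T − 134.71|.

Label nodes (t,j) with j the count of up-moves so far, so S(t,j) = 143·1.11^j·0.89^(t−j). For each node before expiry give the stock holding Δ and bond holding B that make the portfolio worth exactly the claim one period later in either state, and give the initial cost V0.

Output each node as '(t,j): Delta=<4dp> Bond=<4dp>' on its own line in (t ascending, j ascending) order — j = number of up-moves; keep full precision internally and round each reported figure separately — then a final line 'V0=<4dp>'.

(0,0): Delta=0.8595 Bond=-86.0170
(1,0): Delta=0.2623 Bond=-16.8995
(1,1): Delta=0.9351 Bond=-104.8982
(2,0): Delta=-1.0000 Bond=124.7315
(2,1): Delta=0.4221 Bond=-40.8277
(2,2): Delta=1.0000 Bond=-124.7315
V0=36.8862

Since d<R<u, set p* = (R−d)/(u−d) = 0.8636; price each node as the discounted p*-expectation of its children.
At expiry t=3: V(3,0)=33.8994, V(3,1)=8.9800, V(3,2)=22.0994, V(3,3)=60.8612
(2,0): S=113.2703. Δ = (V_up−V_dn)/(S_up−S_dn) = (8.9800−33.8994)/(125.7300−100.8106) = -1.0000. V = [p*·8.9800 + (1−p*)·33.8994]/1.08 = 11.4612. B = V − Δ·S = 124.7315.
(2,1): S=141.2697. Δ = (V_up−V_dn)/(S_up−S_dn) = (22.0994−8.9800)/(156.8094−125.7300) = 0.4221. V = [p*·22.0994 + (1−p*)·8.9800]/1.08 = 18.8059. B = V − Δ·S = -40.8277.
(2,2): S=176.1903. Δ = (V_up−V_dn)/(S_up−S_dn) = (60.8612−22.0994)/(195.5712−156.8094) = 1.0000. V = [p*·60.8612 + (1−p*)·22.0994]/1.08 = 51.4588. B = V − Δ·S = -124.7315.
(1,0): S=127.2700. Δ = (V_up−V_dn)/(S_up−S_dn) = (18.8059−11.4612)/(141.2697−113.2703) = 0.2623. V = [p*·18.8059 + (1−p*)·11.4612]/1.08 = 16.4855. B = V − Δ·S = -16.8995.
(1,1): S=158.7300. Δ = (V_up−V_dn)/(S_up−S_dn) = (51.4588−18.8059)/(176.1903−141.2697) = 0.9351. V = [p*·51.4588 + (1−p*)·18.8059]/1.08 = 43.5242. B = V − Δ·S = -104.8982.
(0,0): S=143.0000. Δ = (V_up−V_dn)/(S_up−S_dn) = (43.5242−16.4855)/(158.7300−127.2700) = 0.8595. V = [p*·43.5242 + (1−p*)·16.4855]/1.08 = 36.8862. B = V − Δ·S = -86.0170.
Check: Δ(0,0)·S0 + B(0,0) = 36.8862 = V0.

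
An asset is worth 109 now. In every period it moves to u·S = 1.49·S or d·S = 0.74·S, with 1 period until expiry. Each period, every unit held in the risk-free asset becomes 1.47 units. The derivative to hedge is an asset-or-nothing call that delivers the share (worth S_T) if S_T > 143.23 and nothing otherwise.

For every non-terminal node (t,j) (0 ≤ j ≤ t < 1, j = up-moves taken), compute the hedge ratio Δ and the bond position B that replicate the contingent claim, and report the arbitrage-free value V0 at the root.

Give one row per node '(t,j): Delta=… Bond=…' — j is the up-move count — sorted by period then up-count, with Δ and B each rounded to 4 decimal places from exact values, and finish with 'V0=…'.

(0,0): Delta=1.9867 Bond=-109.0099
V0=107.5368

Since d<R<u, set p* = (R−d)/(u−d) = 0.9733; price each node as the discounted p*-expectation of its children.
Terminal values V(1,·): V(1,0)=0.0000, V(1,1)=162.4100
  t=0,j=0: stock 109.0000 → up 162.4100 (V=162.4100), down 80.6600 (V=0.0000). Price 107.5368; hedge Δ=1.9867, bond B=-109.0099.
The time-0 hedge costs 107.5368, which is the no-arbitrage price.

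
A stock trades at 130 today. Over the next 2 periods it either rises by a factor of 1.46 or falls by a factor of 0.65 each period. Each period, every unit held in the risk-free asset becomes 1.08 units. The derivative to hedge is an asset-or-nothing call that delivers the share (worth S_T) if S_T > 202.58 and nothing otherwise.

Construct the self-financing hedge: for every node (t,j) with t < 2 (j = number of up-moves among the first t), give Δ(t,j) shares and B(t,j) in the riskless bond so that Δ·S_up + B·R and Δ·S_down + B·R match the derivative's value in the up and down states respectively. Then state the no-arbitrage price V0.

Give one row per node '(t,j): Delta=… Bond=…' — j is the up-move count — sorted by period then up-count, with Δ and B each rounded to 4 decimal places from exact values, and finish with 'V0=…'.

The replicating-portfolio and risk-neutral prices coincide; use p* = (1.08−0.65)/(1.46−0.65) = 0.5309 for the latter.
Terminal payoffs: V(2,0)=0.0000, V(2,1)=0.0000, V(2,2)=277.1080
  t=1,j=0: stock 84.5000 → up 123.3700 (V=0.0000), down 54.9250 (V=0.0000). Price 0.0000; hedge Δ=0.0000, bond B=0.0000.
  t=1,j=1: stock 189.8000 → up 277.1080 (V=277.1080), down 123.3700 (V=0.0000). Price 136.2099; hedge Δ=1.8025, bond B=-205.8987.
  t=0,j=0: stock 130.0000 → up 189.8000 (V=136.2099), down 84.5000 (V=0.0000). Price 66.9528; hedge Δ=1.2935, bond B=-101.2076.
Each (Δ,B) replicates both successor values, so the strategy is self-financing and V0 is arbitrage-free.

(0,0): Delta=1.2935 Bond=-101.2076
(1,0): Delta=0.0000 Bond=0.0000
(1,1): Delta=1.8025 Bond=-205.8987
V0=66.9528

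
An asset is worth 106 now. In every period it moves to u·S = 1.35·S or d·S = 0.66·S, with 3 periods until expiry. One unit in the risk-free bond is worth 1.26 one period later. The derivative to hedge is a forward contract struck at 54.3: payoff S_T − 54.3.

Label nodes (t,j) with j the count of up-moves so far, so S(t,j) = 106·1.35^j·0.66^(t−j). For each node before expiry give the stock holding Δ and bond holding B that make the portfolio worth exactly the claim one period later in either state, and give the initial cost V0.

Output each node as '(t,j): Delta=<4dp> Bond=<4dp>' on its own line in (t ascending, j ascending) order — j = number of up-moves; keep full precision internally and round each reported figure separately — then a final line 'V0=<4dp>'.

The replicating-portfolio and risk-neutral prices coincide; use p* = (1.26−0.66)/(1.35−0.66) = 0.8696 for the latter.
Terminal values V(3,·): V(3,0)=-23.8254, V(3,1)=8.0344, V(3,2)=73.2021, V(3,3)=206.4998
  t=2,j=0: stock 46.1736 → up 62.3344 (V=8.0344), down 30.4746 (V=-23.8254). Price 3.0784; hedge Δ=1.0000, bond B=-43.0952.
  t=2,j=1: stock 94.4460 → up 127.5021 (V=73.2021), down 62.3344 (V=8.0344). Price 51.3508; hedge Δ=1.0000, bond B=-43.0952.
  t=2,j=2: stock 193.1850 → up 260.7998 (V=206.4998), down 127.5021 (V=73.2021). Price 150.0898; hedge Δ=1.0000, bond B=-43.0952.
  t=1,j=0: stock 69.9600 → up 94.4460 (V=51.3508), down 46.1736 (V=3.0784). Price 35.7574; hedge Δ=1.0000, bond B=-34.2026.
  t=1,j=1: stock 143.1000 → up 193.1850 (V=150.0898), down 94.4460 (V=51.3508). Price 108.8974; hedge Δ=1.0000, bond B=-34.2026.
  t=0,j=0: stock 106.0000 → up 143.1000 (V=108.8974), down 69.9600 (V=35.7574). Price 78.8551; hedge Δ=1.0000, bond B=-27.1449.
Self-financing check: at every node Δ·S+B equals the discounted successor values.

(0,0): Delta=1.0000 Bond=-27.1449
(1,0): Delta=1.0000 Bond=-34.2026
(1,1): Delta=1.0000 Bond=-34.2026
(2,0): Delta=1.0000 Bond=-43.0952
(2,1): Delta=1.0000 Bond=-43.0952
(2,2): Delta=1.0000 Bond=-43.0952
V0=78.8551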